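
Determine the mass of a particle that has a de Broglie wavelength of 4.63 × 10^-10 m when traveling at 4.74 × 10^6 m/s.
3.02 × 10^-31 kg

From the de Broglie relation λ = h/(mv), we solve for m:

m = h/(λv)
m = (6.626 × 10^-34 J·s) / (4.63 × 10^-10 m × 4.74 × 10^6 m/s)
m = 3.02 × 10^-31 kg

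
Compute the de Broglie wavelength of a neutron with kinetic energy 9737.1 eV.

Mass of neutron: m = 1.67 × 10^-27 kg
2.90 × 10^-13 m

Using λ = h/√(2mKE):

First convert KE to Joules: KE = 9737.1 eV = 1.560 × 10^-15 J

λ = h/√(2mKE)
λ = (6.626 × 10^-34 J·s) / √(2 × 1.67 × 10^-27 kg × 1.560 × 10^-15 J)
λ = 2.90 × 10^-13 m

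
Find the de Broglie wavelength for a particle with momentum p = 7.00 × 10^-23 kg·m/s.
9.47 × 10^-12 m

Using the de Broglie relation λ = h/p:

λ = h/p
λ = (6.626 × 10^-34 J·s) / (7.00 × 10^-23 kg·m/s)
λ = 9.47 × 10^-12 m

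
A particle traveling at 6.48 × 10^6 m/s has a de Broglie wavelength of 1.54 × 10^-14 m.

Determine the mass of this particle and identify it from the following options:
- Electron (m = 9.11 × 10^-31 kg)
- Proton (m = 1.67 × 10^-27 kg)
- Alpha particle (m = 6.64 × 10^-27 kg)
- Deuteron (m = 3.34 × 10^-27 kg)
The particle is an alpha particle.

From λ = h/(mv), solve for mass:

m = h/(λv)
m = (6.626 × 10^-34 J·s) / (1.54 × 10^-14 m × 6.48 × 10^6 m/s)
m = 6.64 × 10^-27 kg

Comparing with the listed masses, this is closest to an alpha particle.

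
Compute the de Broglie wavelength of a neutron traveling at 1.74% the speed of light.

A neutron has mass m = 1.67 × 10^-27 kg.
7.61 × 10^-14 m

Using the de Broglie relation λ = h/(mv):

v = 1.74% × c = 5.216 × 10^6 m/s

λ = h/(mv)
λ = (6.626 × 10^-34 J·s) / (1.67 × 10^-27 kg × 5.216 × 10^6 m/s)
λ = 7.61 × 10^-14 m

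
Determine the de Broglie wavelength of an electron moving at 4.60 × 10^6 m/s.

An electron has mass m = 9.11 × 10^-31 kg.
1.58 × 10^-10 m

Using the de Broglie relation λ = h/(mv):

λ = h/(mv)
λ = (6.626 × 10^-34 J·s) / (9.11 × 10^-31 kg × 4.60 × 10^6 m/s)
λ = 1.58 × 10^-10 m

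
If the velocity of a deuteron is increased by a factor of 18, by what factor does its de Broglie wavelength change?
The wavelength decreases by a factor of 18.

From λ = h/(mv), the wavelength is inversely proportional to velocity:

λ ∝ 1/v

If v → 18v, then λ → λ/18

When velocity is increased by a factor of 18, the wavelength decreases by a factor of 18.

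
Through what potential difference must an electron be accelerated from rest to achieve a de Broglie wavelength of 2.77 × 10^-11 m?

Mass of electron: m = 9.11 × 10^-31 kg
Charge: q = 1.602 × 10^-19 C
1.96 × 10^3 V

From λ = h/√(2mqV), we solve for V:

λ² = h²/(2mqV)
V = h²/(2mqλ²)
V = (6.626 × 10^-34 J·s)² / (2 × 9.11 × 10^-31 kg × 1.602 × 10^-19 C × (2.77 × 10^-11 m)²)
V = 1.96 × 10^3 V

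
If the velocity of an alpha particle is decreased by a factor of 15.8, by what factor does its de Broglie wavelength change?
The wavelength increases by a factor of 15.8.

From λ = h/(mv), the wavelength is inversely proportional to velocity:

λ ∝ 1/v

If v → v/15.8, then λ → 15.8λ

When velocity is decreased by a factor of 15.8, the wavelength increases by a factor of 15.8.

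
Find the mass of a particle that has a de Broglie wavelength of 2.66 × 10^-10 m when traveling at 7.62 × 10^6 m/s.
3.27 × 10^-31 kg

From the de Broglie relation λ = h/(mv), we solve for m:

m = h/(λv)
m = (6.626 × 10^-34 J·s) / (2.66 × 10^-10 m × 7.62 × 10^6 m/s)
m = 3.27 × 10^-31 kg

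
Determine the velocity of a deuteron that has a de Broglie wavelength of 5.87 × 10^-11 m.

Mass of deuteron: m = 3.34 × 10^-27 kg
3.38 × 10^3 m/s

From the de Broglie relation λ = h/(mv), we solve for v:

v = h/(mλ)
v = (6.626 × 10^-34 J·s) / (3.34 × 10^-27 kg × 5.87 × 10^-11 m)
v = 3.38 × 10^3 m/s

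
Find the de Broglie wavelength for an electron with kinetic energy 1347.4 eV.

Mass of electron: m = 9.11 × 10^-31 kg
3.34 × 10^-11 m

Using λ = h/√(2mKE):

First convert KE to Joules: KE = 1347.4 eV = 2.159 × 10^-16 J

λ = h/√(2mKE)
λ = (6.626 × 10^-34 J·s) / √(2 × 9.11 × 10^-31 kg × 2.159 × 10^-16 J)
λ = 3.34 × 10^-11 m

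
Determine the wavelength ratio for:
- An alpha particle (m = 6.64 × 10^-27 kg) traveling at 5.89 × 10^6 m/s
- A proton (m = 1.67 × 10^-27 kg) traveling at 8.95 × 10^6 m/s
λ₁/λ₂ = 0.382

Using λ = h/(mv):

λ₁ = h/(m₁v₁) = 1.69 × 10^-14 m
λ₂ = h/(m₂v₂) = 4.43 × 10^-14 m

Ratio λ₁/λ₂ = (m₂v₂)/(m₁v₁)
         = (1.67 × 10^-27 kg × 8.95 × 10^6 m/s) / (6.64 × 10^-27 kg × 5.89 × 10^6 m/s)
         = 0.382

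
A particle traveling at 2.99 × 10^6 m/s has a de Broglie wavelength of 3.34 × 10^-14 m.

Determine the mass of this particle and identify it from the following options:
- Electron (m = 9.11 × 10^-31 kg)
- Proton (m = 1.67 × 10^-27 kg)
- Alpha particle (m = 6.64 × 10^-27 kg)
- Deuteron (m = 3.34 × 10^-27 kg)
The particle is an alpha particle.

From λ = h/(mv), solve for mass:

m = h/(λv)
m = (6.626 × 10^-34 J·s) / (3.34 × 10^-14 m × 2.99 × 10^6 m/s)
m = 6.63 × 10^-27 kg

Comparing with the listed masses, this is closest to an alpha particle.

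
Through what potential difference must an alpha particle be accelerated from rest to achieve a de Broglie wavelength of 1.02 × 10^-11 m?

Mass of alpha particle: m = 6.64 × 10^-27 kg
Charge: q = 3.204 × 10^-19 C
9.92 × 10^-1 V

From λ = h/√(2mqV), we solve for V:

λ² = h²/(2mqV)
V = h²/(2mqλ²)
V = (6.626 × 10^-34 J·s)² / (2 × 6.64 × 10^-27 kg × 3.204 × 10^-19 C × (1.02 × 10^-11 m)²)
V = 9.92 × 10^-1 V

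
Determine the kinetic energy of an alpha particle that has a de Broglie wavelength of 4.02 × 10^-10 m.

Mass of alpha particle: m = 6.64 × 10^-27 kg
2.05 × 10^-22 J (or 1.28 × 10^-3 eV)

From λ = h/√(2mKE), we solve for KE:

λ² = h²/(2mKE)
KE = h²/(2mλ²)
KE = (6.626 × 10^-34 J·s)² / (2 × 6.64 × 10^-27 kg × (4.02 × 10^-10 m)²)
KE = 2.05 × 10^-22 J
KE = 1.28 × 10^-3 eV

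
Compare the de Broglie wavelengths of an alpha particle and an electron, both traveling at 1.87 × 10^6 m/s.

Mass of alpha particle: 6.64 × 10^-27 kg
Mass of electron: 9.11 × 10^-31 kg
The electron has the longer wavelength.

Using λ = h/(mv), since both particles have the same velocity, the wavelength depends only on mass.

For alpha particle: λ₁ = h/(m₁v) = 5.34 × 10^-14 m
For electron: λ₂ = h/(m₂v) = 3.89 × 10^-10 m

Since λ ∝ 1/m at constant velocity, the lighter particle has the longer wavelength.

The electron has the longer de Broglie wavelength.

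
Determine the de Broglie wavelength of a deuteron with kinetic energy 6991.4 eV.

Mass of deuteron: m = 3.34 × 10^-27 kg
2.42 × 10^-13 m

Using λ = h/√(2mKE):

First convert KE to Joules: KE = 6991.4 eV = 1.120 × 10^-15 J

λ = h/√(2mKE)
λ = (6.626 × 10^-34 J·s) / √(2 × 3.34 × 10^-27 kg × 1.120 × 10^-15 J)
λ = 2.42 × 10^-13 m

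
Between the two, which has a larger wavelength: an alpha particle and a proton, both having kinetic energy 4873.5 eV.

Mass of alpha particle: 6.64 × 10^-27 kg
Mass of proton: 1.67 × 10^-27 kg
The proton has the longer wavelength.

Using λ = h/√(2mKE):

For alpha particle: λ₁ = h/√(2m₁KE) = 2.06 × 10^-13 m
For proton: λ₂ = h/√(2m₂KE) = 4.10 × 10^-13 m

Since λ ∝ 1/√m at constant kinetic energy, the lighter particle has the longer wavelength.

The proton has the longer de Broglie wavelength.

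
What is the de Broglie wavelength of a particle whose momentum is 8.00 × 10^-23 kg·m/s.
8.28 × 10^-12 m

Using the de Broglie relation λ = h/p:

λ = h/p
λ = (6.626 × 10^-34 J·s) / (8.00 × 10^-23 kg·m/s)
λ = 8.28 × 10^-12 m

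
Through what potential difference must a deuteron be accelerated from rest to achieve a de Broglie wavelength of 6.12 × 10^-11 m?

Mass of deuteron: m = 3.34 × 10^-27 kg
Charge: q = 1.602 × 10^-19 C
1.10 × 10^-1 V

From λ = h/√(2mqV), we solve for V:

λ² = h²/(2mqV)
V = h²/(2mqλ²)
V = (6.626 × 10^-34 J·s)² / (2 × 3.34 × 10^-27 kg × 1.602 × 10^-19 C × (6.12 × 10^-11 m)²)
V = 1.10 × 10^-1 V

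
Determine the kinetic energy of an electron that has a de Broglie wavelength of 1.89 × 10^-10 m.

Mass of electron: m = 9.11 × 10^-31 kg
6.75 × 10^-18 J (or 42.1 eV)

From λ = h/√(2mKE), we solve for KE:

λ² = h²/(2mKE)
KE = h²/(2mλ²)
KE = (6.626 × 10^-34 J·s)² / (2 × 9.11 × 10^-31 kg × (1.89 × 10^-10 m)²)
KE = 6.75 × 10^-18 J
KE = 42.1 eV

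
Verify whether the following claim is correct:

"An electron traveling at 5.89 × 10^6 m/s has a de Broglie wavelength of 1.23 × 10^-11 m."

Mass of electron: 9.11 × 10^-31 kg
False

The claim is incorrect.

Using λ = h/(mv):
λ = (6.626 × 10^-34 J·s) / (9.11 × 10^-31 kg × 5.89 × 10^6 m/s)
λ = 1.23 × 10^-10 m

The actual wavelength differs from the claimed 1.23 × 10^-11 m.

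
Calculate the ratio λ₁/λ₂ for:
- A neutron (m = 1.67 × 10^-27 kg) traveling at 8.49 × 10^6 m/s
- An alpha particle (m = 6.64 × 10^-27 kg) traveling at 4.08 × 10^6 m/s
λ₁/λ₂ = 1.91

Using λ = h/(mv):

λ₁ = h/(m₁v₁) = 4.67 × 10^-14 m
λ₂ = h/(m₂v₂) = 2.45 × 10^-14 m

Ratio λ₁/λ₂ = (m₂v₂)/(m₁v₁)
         = (6.64 × 10^-27 kg × 4.08 × 10^6 m/s) / (1.67 × 10^-27 kg × 8.49 × 10^6 m/s)
         = 1.91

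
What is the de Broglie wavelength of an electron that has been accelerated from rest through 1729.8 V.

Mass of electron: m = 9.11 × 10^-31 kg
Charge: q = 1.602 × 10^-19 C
2.95 × 10^-11 m

When a particle is accelerated through voltage V, it gains kinetic energy KE = qV.

The de Broglie wavelength is then λ = h/√(2mqV):

λ = h/√(2mqV)
λ = (6.626 × 10^-34 J·s) / √(2 × 9.11 × 10^-31 kg × 1.602 × 10^-19 C × 1729.8 V)
λ = 2.95 × 10^-11 m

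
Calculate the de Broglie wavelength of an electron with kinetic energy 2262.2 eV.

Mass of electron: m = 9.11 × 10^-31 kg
2.58 × 10^-11 m

Using λ = h/√(2mKE):

First convert KE to Joules: KE = 2262.2 eV = 3.624 × 10^-16 J

λ = h/√(2mKE)
λ = (6.626 × 10^-34 J·s) / √(2 × 9.11 × 10^-31 kg × 3.624 × 10^-16 J)
λ = 2.58 × 10^-11 m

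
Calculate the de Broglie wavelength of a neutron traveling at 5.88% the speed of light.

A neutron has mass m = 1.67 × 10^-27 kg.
2.25 × 10^-14 m

Using the de Broglie relation λ = h/(mv):

v = 5.88% × c = 1.763 × 10^7 m/s

λ = h/(mv)
λ = (6.626 × 10^-34 J·s) / (1.67 × 10^-27 kg × 1.763 × 10^7 m/s)
λ = 2.25 × 10^-14 m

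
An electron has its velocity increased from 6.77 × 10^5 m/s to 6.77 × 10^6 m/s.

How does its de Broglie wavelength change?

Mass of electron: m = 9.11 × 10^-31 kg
The wavelength decreases by a factor of 10.

Using λ = h/(mv):

Initial wavelength: λ₁ = h/(mv₁) = 1.07 × 10^-9 m
Final wavelength: λ₂ = h/(mv₂) = 1.07 × 10^-10 m

Since λ ∝ 1/v, when velocity increases by a factor of 10, the wavelength decreases by a factor of 10.

λ₂/λ₁ = v₁/v₂ = 1/10

The wavelength decreases by a factor of 10.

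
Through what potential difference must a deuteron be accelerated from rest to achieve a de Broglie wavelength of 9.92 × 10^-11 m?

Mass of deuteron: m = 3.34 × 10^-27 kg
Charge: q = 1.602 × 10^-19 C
4.17 × 10^-2 V

From λ = h/√(2mqV), we solve for V:

λ² = h²/(2mqV)
V = h²/(2mqλ²)
V = (6.626 × 10^-34 J·s)² / (2 × 3.34 × 10^-27 kg × 1.602 × 10^-19 C × (9.92 × 10^-11 m)²)
V = 4.17 × 10^-2 V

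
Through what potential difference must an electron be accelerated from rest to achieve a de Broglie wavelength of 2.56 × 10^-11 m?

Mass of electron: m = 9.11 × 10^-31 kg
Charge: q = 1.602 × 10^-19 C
2.30 × 10^3 V

From λ = h/√(2mqV), we solve for V:

λ² = h²/(2mqV)
V = h²/(2mqλ²)
V = (6.626 × 10^-34 J·s)² / (2 × 9.11 × 10^-31 kg × 1.602 × 10^-19 C × (2.56 × 10^-11 m)²)
V = 2.30 × 10^3 V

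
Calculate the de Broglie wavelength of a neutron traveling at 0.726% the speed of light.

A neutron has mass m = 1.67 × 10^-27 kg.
1.82 × 10^-13 m

Using the de Broglie relation λ = h/(mv):

v = 0.726% × c = 2.176 × 10^6 m/s

λ = h/(mv)
λ = (6.626 × 10^-34 J·s) / (1.67 × 10^-27 kg × 2.176 × 10^6 m/s)
λ = 1.82 × 10^-13 m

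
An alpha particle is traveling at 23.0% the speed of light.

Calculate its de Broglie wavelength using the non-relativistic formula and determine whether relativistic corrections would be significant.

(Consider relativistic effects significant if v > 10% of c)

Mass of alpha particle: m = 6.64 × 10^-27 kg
Yes, relativistic corrections are needed.

Using the non-relativistic de Broglie formula λ = h/(mv):

v = 23.0% × c = 6.895 × 10^7 m/s

λ = h/(mv)
λ = (6.626 × 10^-34 J·s) / (6.64 × 10^-27 kg × 6.895 × 10^7 m/s)
λ = 1.45 × 10^-15 m

Since v = 23.0% of c > 10% of c, relativistic corrections ARE significant and the actual wavelength would differ from this non-relativistic estimate.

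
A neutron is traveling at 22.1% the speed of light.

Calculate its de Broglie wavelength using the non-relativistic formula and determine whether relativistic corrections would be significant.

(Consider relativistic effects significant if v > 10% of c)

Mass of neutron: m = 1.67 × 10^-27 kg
Yes, relativistic corrections are needed.

Using the non-relativistic de Broglie formula λ = h/(mv):

v = 22.1% × c = 6.625 × 10^7 m/s

λ = h/(mv)
λ = (6.626 × 10^-34 J·s) / (1.67 × 10^-27 kg × 6.625 × 10^7 m/s)
λ = 5.99 × 10^-15 m

Since v = 22.1% of c > 10% of c, relativistic corrections ARE significant and the actual wavelength would differ from this non-relativistic estimate.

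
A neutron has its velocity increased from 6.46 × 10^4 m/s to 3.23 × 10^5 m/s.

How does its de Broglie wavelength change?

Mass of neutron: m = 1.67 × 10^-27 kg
The wavelength decreases by a factor of 5.

Using λ = h/(mv):

Initial wavelength: λ₁ = h/(mv₁) = 6.14 × 10^-12 m
Final wavelength: λ₂ = h/(mv₂) = 1.23 × 10^-12 m

Since λ ∝ 1/v, when velocity increases by a factor of 5, the wavelength decreases by a factor of 5.

λ₂/λ₁ = v₁/v₂ = 1/5

The wavelength decreases by a factor of 5.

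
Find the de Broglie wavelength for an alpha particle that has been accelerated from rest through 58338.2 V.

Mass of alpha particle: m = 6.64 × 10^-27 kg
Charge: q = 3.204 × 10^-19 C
4.21 × 10^-14 m

When a particle is accelerated through voltage V, it gains kinetic energy KE = qV.

The de Broglie wavelength is then λ = h/√(2mqV):

λ = h/√(2mqV)
λ = (6.626 × 10^-34 J·s) / √(2 × 6.64 × 10^-27 kg × 3.204 × 10^-19 C × 58338.2 V)
λ = 4.21 × 10^-14 m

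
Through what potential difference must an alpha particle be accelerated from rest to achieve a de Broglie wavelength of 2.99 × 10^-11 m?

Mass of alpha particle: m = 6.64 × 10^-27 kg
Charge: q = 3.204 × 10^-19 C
1.15 × 10^-1 V

From λ = h/√(2mqV), we solve for V:

λ² = h²/(2mqV)
V = h²/(2mqλ²)
V = (6.626 × 10^-34 J·s)² / (2 × 6.64 × 10^-27 kg × 3.204 × 10^-19 C × (2.99 × 10^-11 m)²)
V = 1.15 × 10^-1 V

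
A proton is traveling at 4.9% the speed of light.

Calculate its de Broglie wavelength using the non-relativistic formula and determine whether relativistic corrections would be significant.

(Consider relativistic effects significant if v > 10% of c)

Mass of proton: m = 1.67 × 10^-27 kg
No, relativistic corrections are not needed.

Using the non-relativistic de Broglie formula λ = h/(mv):

v = 4.9% × c = 1.469 × 10^7 m/s

λ = h/(mv)
λ = (6.626 × 10^-34 J·s) / (1.67 × 10^-27 kg × 1.469 × 10^7 m/s)
λ = 2.70 × 10^-14 m

Since v = 4.9% of c < 10% of c, relativistic corrections are NOT significant and this non-relativistic result is a good approximation.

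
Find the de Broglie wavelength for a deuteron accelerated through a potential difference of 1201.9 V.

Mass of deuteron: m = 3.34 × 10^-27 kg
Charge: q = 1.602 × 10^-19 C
5.84 × 10^-13 m

When a particle is accelerated through voltage V, it gains kinetic energy KE = qV.

The de Broglie wavelength is then λ = h/√(2mqV):

λ = h/√(2mqV)
λ = (6.626 × 10^-34 J·s) / √(2 × 3.34 × 10^-27 kg × 1.602 × 10^-19 C × 1201.9 V)
λ = 5.84 × 10^-13 m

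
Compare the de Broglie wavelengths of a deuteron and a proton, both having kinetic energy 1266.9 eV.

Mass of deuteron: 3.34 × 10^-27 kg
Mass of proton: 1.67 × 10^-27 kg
The proton has the longer wavelength.

Using λ = h/√(2mKE):

For deuteron: λ₁ = h/√(2m₁KE) = 5.69 × 10^-13 m
For proton: λ₂ = h/√(2m₂KE) = 8.05 × 10^-13 m

Since λ ∝ 1/√m at constant kinetic energy, the lighter particle has the longer wavelength.

The proton has the longer de Broglie wavelength.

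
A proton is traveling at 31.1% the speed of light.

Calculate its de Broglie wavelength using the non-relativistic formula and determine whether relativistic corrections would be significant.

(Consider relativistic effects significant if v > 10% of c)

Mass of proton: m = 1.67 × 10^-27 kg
Yes, relativistic corrections are needed.

Using the non-relativistic de Broglie formula λ = h/(mv):

v = 31.1% × c = 9.324 × 10^7 m/s

λ = h/(mv)
λ = (6.626 × 10^-34 J·s) / (1.67 × 10^-27 kg × 9.324 × 10^7 m/s)
λ = 4.26 × 10^-15 m

Since v = 31.1% of c > 10% of c, relativistic corrections ARE significant and the actual wavelength would differ from this non-relativistic estimate.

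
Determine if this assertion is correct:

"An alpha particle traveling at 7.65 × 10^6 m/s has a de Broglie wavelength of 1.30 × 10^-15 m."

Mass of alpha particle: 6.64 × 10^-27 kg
False

The claim is incorrect.

Using λ = h/(mv):
λ = (6.626 × 10^-34 J·s) / (6.64 × 10^-27 kg × 7.65 × 10^6 m/s)
λ = 1.30 × 10^-14 m

The actual wavelength differs from the claimed 1.30 × 10^-15 m.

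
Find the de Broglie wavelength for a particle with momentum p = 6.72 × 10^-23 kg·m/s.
9.86 × 10^-12 m

Using the de Broglie relation λ = h/p:

λ = h/p
λ = (6.626 × 10^-34 J·s) / (6.72 × 10^-23 kg·m/s)
λ = 9.86 × 10^-12 m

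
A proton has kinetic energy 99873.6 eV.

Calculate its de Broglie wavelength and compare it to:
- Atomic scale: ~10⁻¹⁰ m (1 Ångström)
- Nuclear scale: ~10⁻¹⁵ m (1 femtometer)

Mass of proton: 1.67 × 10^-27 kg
λ = 9.06 × 10^-14 m, which is between nuclear and atomic scales.

Using λ = h/√(2mKE):

KE = 99873.6 eV = 1.600 × 10^-14 J

λ = h/√(2mKE)
λ = (6.626 × 10^-34 J·s) / √(2 × 1.67 × 10^-27 kg × 1.600 × 10^-14 J)
λ = 9.06 × 10^-14 m

Comparison:
- Atomic scale (10⁻¹⁰ m): λ is 0.00091× this size
- Nuclear scale (10⁻¹⁵ m): λ is 91× this size

The wavelength is between nuclear and atomic scales.

This wavelength is appropriate for probing atomic structure but too large for nuclear physics experiments.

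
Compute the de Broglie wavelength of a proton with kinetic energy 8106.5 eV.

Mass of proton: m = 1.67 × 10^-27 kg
3.18 × 10^-13 m

Using λ = h/√(2mKE):

First convert KE to Joules: KE = 8106.5 eV = 1.299 × 10^-15 J

λ = h/√(2mKE)
λ = (6.626 × 10^-34 J·s) / √(2 × 1.67 × 10^-27 kg × 1.299 × 10^-15 J)
λ = 3.18 × 10^-13 m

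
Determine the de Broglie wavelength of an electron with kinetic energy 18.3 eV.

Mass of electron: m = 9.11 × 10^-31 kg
2.87 × 10^-10 m

Using λ = h/√(2mKE):

First convert KE to Joules: KE = 18.3 eV = 2.932 × 10^-18 J

λ = h/√(2mKE)
λ = (6.626 × 10^-34 J·s) / √(2 × 9.11 × 10^-31 kg × 2.932 × 10^-18 J)
λ = 2.87 × 10^-10 m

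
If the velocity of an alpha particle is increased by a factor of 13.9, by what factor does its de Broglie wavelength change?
The wavelength decreases by a factor of 13.9.

From λ = h/(mv), the wavelength is inversely proportional to velocity:

λ ∝ 1/v

If v → 13.9v, then λ → λ/13.9

When velocity is increased by a factor of 13.9, the wavelength decreases by a factor of 13.9.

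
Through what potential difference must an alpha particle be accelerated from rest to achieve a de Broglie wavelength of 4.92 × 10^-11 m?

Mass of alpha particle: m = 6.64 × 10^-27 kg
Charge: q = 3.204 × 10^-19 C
4.26 × 10^-2 V

From λ = h/√(2mqV), we solve for V:

λ² = h²/(2mqV)
V = h²/(2mqλ²)
V = (6.626 × 10^-34 J·s)² / (2 × 6.64 × 10^-27 kg × 3.204 × 10^-19 C × (4.92 × 10^-11 m)²)
V = 4.26 × 10^-2 V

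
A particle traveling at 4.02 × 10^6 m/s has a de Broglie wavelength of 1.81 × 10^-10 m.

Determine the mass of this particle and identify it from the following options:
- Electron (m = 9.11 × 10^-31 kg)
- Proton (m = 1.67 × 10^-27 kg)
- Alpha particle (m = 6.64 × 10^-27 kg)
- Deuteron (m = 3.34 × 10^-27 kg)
The particle is an electron.

From λ = h/(mv), solve for mass:

m = h/(λv)
m = (6.626 × 10^-34 J·s) / (1.81 × 10^-10 m × 4.02 × 10^6 m/s)
m = 9.11 × 10^-31 kg

Comparing with the listed masses, this is closest to an electron.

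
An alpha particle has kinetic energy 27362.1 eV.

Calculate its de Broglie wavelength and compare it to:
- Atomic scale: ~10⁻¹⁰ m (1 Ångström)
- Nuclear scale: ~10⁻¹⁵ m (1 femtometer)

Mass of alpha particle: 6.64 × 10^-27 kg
λ = 8.68 × 10^-14 m, which is between nuclear and atomic scales.

Using λ = h/√(2mKE):

KE = 27362.1 eV = 4.384 × 10^-15 J

λ = h/√(2mKE)
λ = (6.626 × 10^-34 J·s) / √(2 × 6.64 × 10^-27 kg × 4.384 × 10^-15 J)
λ = 8.68 × 10^-14 m

Comparison:
- Atomic scale (10⁻¹⁰ m): λ is 0.00087× this size
- Nuclear scale (10⁻¹⁵ m): λ is 87× this size

The wavelength is between nuclear and atomic scales.

This wavelength is appropriate for probing atomic structure but too large for nuclear physics experiments.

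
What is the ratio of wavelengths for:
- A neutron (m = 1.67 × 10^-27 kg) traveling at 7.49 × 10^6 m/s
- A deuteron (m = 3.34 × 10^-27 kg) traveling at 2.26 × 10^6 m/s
λ₁/λ₂ = 0.603

Using λ = h/(mv):

λ₁ = h/(m₁v₁) = 5.30 × 10^-14 m
λ₂ = h/(m₂v₂) = 8.78 × 10^-14 m

Ratio λ₁/λ₂ = (m₂v₂)/(m₁v₁)
         = (3.34 × 10^-27 kg × 2.26 × 10^6 m/s) / (1.67 × 10^-27 kg × 7.49 × 10^6 m/s)
         = 0.603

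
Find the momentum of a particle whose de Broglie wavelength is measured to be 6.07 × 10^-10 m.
1.09 × 10^-24 kg·m/s

From the de Broglie relation λ = h/p, we solve for p:

p = h/λ
p = (6.626 × 10^-34 J·s) / (6.07 × 10^-10 m)
p = 1.09 × 10^-24 kg·m/s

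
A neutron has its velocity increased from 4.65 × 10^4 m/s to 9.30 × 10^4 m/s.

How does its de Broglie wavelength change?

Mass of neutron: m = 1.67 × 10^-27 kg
The wavelength decreases by a factor of 2.

Using λ = h/(mv):

Initial wavelength: λ₁ = h/(mv₁) = 8.53 × 10^-12 m
Final wavelength: λ₂ = h/(mv₂) = 4.27 × 10^-12 m

Since λ ∝ 1/v, when velocity increases by a factor of 2, the wavelength decreases by a factor of 2.

λ₂/λ₁ = v₁/v₂ = 1/2

The wavelength decreases by a factor of 2.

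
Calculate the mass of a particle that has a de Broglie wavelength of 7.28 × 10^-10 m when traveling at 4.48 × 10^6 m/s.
2.03 × 10^-31 kg

From the de Broglie relation λ = h/(mv), we solve for m:

m = h/(λv)
m = (6.626 × 10^-34 J·s) / (7.28 × 10^-10 m × 4.48 × 10^6 m/s)
m = 2.03 × 10^-31 kg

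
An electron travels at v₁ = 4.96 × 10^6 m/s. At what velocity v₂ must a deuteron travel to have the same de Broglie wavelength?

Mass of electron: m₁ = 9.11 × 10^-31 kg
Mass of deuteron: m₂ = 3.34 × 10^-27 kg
v₂ = 1.35 × 10^3 m/s

For equal de Broglie wavelengths: λ₁ = λ₂

h/(m₁v₁) = h/(m₂v₂)
m₁v₁ = m₂v₂
v₂ = v₁ · (m₁/m₂)

v₂ = 4.96 × 10^6 m/s × (9.11 × 10^-31 kg / 3.34 × 10^-27 kg)
v₂ = 1.35 × 10^3 m/s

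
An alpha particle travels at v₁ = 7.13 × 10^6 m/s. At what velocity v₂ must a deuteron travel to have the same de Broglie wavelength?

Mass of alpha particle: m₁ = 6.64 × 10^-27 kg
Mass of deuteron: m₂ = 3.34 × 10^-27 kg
v₂ = 1.42 × 10^7 m/s

For equal de Broglie wavelengths: λ₁ = λ₂

h/(m₁v₁) = h/(m₂v₂)
m₁v₁ = m₂v₂
v₂ = v₁ · (m₁/m₂)

v₂ = 7.13 × 10^6 m/s × (6.64 × 10^-27 kg / 3.34 × 10^-27 kg)
v₂ = 1.42 × 10^7 m/s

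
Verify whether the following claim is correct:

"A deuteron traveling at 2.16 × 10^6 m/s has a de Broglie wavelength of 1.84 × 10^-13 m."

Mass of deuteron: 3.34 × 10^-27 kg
False

The claim is incorrect.

Using λ = h/(mv):
λ = (6.626 × 10^-34 J·s) / (3.34 × 10^-27 kg × 2.16 × 10^6 m/s)
λ = 9.18 × 10^-14 m

The actual wavelength differs from the claimed 1.84 × 10^-13 m.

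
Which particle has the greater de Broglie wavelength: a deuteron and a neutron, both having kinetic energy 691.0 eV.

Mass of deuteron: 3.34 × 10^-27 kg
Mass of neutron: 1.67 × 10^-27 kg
The neutron has the longer wavelength.

Using λ = h/√(2mKE):

For deuteron: λ₁ = h/√(2m₁KE) = 7.70 × 10^-13 m
For neutron: λ₂ = h/√(2m₂KE) = 1.09 × 10^-12 m

Since λ ∝ 1/√m at constant kinetic energy, the lighter particle has the longer wavelength.

The neutron has the longer de Broglie wavelength.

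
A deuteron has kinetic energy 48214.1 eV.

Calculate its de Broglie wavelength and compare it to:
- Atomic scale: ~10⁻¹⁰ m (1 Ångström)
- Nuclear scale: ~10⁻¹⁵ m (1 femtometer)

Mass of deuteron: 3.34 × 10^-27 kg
λ = 9.22 × 10^-14 m, which is between nuclear and atomic scales.

Using λ = h/√(2mKE):

KE = 48214.1 eV = 7.725 × 10^-15 J

λ = h/√(2mKE)
λ = (6.626 × 10^-34 J·s) / √(2 × 3.34 × 10^-27 kg × 7.725 × 10^-15 J)
λ = 9.22 × 10^-14 m

Comparison:
- Atomic scale (10⁻¹⁰ m): λ is 0.00092× this size
- Nuclear scale (10⁻¹⁵ m): λ is 92× this size

The wavelength is between nuclear and atomic scales.

This wavelength is appropriate for probing atomic structure but too large for nuclear physics experiments.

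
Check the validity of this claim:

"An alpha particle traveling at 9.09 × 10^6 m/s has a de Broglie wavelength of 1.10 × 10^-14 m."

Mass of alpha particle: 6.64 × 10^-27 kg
True

The claim is correct.

Using λ = h/(mv):
λ = (6.626 × 10^-34 J·s) / (6.64 × 10^-27 kg × 9.09 × 10^6 m/s)
λ = 1.10 × 10^-14 m

This matches the claimed value.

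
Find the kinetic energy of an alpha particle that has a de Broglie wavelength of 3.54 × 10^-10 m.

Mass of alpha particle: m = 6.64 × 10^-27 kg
2.64 × 10^-22 J (or 1.65 × 10^-3 eV)

From λ = h/√(2mKE), we solve for KE:

λ² = h²/(2mKE)
KE = h²/(2mλ²)
KE = (6.626 × 10^-34 J·s)² / (2 × 6.64 × 10^-27 kg × (3.54 × 10^-10 m)²)
KE = 2.64 × 10^-22 J
KE = 1.65 × 10^-3 eV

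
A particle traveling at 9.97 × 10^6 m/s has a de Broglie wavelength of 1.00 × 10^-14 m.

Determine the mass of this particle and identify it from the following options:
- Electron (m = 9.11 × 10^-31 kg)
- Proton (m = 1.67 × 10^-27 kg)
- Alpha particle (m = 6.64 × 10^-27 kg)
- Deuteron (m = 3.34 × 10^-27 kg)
The particle is an alpha particle.

From λ = h/(mv), solve for mass:

m = h/(λv)
m = (6.626 × 10^-34 J·s) / (1.00 × 10^-14 m × 9.97 × 10^6 m/s)
m = 6.65 × 10^-27 kg

Comparing with the listed masses, this is closest to an alpha particle.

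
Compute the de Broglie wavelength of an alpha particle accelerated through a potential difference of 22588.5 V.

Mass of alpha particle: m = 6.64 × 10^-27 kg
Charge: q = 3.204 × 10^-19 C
6.76 × 10^-14 m

When a particle is accelerated through voltage V, it gains kinetic energy KE = qV.

The de Broglie wavelength is then λ = h/√(2mqV):

λ = h/√(2mqV)
λ = (6.626 × 10^-34 J·s) / √(2 × 6.64 × 10^-27 kg × 3.204 × 10^-19 C × 22588.5 V)
λ = 6.76 × 10^-14 m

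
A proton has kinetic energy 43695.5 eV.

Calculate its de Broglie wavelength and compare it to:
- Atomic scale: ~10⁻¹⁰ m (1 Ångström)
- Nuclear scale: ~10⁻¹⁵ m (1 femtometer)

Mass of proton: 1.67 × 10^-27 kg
λ = 1.37 × 10^-13 m, which is between nuclear and atomic scales.

Using λ = h/√(2mKE):

KE = 43695.5 eV = 7.001 × 10^-15 J

λ = h/√(2mKE)
λ = (6.626 × 10^-34 J·s) / √(2 × 1.67 × 10^-27 kg × 7.001 × 10^-15 J)
λ = 1.37 × 10^-13 m

Comparison:
- Atomic scale (10⁻¹⁰ m): λ is 0.0014× this size
- Nuclear scale (10⁻¹⁵ m): λ is 1.4e+02× this size

The wavelength is between nuclear and atomic scales.

This wavelength is appropriate for probing atomic structure but too large for nuclear physics experiments.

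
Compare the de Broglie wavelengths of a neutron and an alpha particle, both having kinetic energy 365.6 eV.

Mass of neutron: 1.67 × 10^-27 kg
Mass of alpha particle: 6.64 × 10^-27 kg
The neutron has the longer wavelength.

Using λ = h/√(2mKE):

For neutron: λ₁ = h/√(2m₁KE) = 1.50 × 10^-12 m
For alpha particle: λ₂ = h/√(2m₂KE) = 7.51 × 10^-13 m

Since λ ∝ 1/√m at constant kinetic energy, the lighter particle has the longer wavelength.

The neutron has the longer de Broglie wavelength.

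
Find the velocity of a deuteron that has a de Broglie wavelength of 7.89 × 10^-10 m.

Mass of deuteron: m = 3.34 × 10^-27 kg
2.51 × 10^2 m/s

From the de Broglie relation λ = h/(mv), we solve for v:

v = h/(mλ)
v = (6.626 × 10^-34 J·s) / (3.34 × 10^-27 kg × 7.89 × 10^-10 m)
v = 2.51 × 10^2 m/s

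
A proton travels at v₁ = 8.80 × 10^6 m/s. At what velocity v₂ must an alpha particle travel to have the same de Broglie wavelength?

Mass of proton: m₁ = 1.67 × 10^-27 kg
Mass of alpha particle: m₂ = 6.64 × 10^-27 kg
v₂ = 2.21 × 10^6 m/s

For equal de Broglie wavelengths: λ₁ = λ₂

h/(m₁v₁) = h/(m₂v₂)
m₁v₁ = m₂v₂
v₂ = v₁ · (m₁/m₂)

v₂ = 8.80 × 10^6 m/s × (1.67 × 10^-27 kg / 6.64 × 10^-27 kg)
v₂ = 2.21 × 10^6 m/s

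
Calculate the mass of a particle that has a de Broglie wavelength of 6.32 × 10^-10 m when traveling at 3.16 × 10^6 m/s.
3.32 × 10^-31 kg

From the de Broglie relation λ = h/(mv), we solve for m:

m = h/(λv)
m = (6.626 × 10^-34 J·s) / (6.32 × 10^-10 m × 3.16 × 10^6 m/s)
m = 3.32 × 10^-31 kg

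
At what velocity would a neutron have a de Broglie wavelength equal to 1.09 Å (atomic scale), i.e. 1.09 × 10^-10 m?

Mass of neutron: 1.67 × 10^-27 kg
3.64 × 10^3 m/s

From λ = h/(mv), solve for v:

v = h/(mλ)
v = (6.626 × 10^-34 J·s) / (1.67 × 10^-27 kg × 1.09 × 10^-10 m)
v = 3.64 × 10^3 m/s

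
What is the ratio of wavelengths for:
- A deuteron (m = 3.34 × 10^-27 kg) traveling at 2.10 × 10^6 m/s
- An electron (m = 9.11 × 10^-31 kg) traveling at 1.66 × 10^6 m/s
λ₁/λ₂ = 2.16 × 10^-4

Using λ = h/(mv):

λ₁ = h/(m₁v₁) = 9.45 × 10^-14 m
λ₂ = h/(m₂v₂) = 4.38 × 10^-10 m

Ratio λ₁/λ₂ = (m₂v₂)/(m₁v₁)
         = (9.11 × 10^-31 kg × 1.66 × 10^6 m/s) / (3.34 × 10^-27 kg × 2.10 × 10^6 m/s)
         = 2.16 × 10^-4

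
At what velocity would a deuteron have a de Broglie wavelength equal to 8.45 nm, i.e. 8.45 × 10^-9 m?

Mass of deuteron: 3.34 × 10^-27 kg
2.35 × 10^1 m/s

From λ = h/(mv), solve for v:

v = h/(mλ)
v = (6.626 × 10^-34 J·s) / (3.34 × 10^-27 kg × 8.45 × 10^-9 m)
v = 2.35 × 10^1 m/s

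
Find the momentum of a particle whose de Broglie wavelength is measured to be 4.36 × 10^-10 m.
1.52 × 10^-24 kg·m/s

From the de Broglie relation λ = h/p, we solve for p:

p = h/λ
p = (6.626 × 10^-34 J·s) / (4.36 × 10^-10 m)
p = 1.52 × 10^-24 kg·m/s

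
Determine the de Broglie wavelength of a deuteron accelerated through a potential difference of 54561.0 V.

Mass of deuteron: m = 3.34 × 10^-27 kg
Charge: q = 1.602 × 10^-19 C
8.67 × 10^-14 m

When a particle is accelerated through voltage V, it gains kinetic energy KE = qV.

The de Broglie wavelength is then λ = h/√(2mqV):

λ = h/√(2mqV)
λ = (6.626 × 10^-34 J·s) / √(2 × 3.34 × 10^-27 kg × 1.602 × 10^-19 C × 54561.0 V)
λ = 8.67 × 10^-14 m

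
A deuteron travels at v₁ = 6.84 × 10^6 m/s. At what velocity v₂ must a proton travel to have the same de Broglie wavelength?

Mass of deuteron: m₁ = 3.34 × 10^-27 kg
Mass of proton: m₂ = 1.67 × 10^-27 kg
v₂ = 1.37 × 10^7 m/s

For equal de Broglie wavelengths: λ₁ = λ₂

h/(m₁v₁) = h/(m₂v₂)
m₁v₁ = m₂v₂
v₂ = v₁ · (m₁/m₂)

v₂ = 6.84 × 10^6 m/s × (3.34 × 10^-27 kg / 1.67 × 10^-27 kg)
v₂ = 1.37 × 10^7 m/s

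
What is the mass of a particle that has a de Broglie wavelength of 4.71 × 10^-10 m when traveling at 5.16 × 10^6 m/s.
2.73 × 10^-31 kg

From the de Broglie relation λ = h/(mv), we solve for m:

m = h/(λv)
m = (6.626 × 10^-34 J·s) / (4.71 × 10^-10 m × 5.16 × 10^6 m/s)
m = 2.73 × 10^-31 kg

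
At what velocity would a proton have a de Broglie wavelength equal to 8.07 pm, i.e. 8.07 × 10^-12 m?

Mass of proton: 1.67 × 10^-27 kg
4.92 × 10^4 m/s

From λ = h/(mv), solve for v:

v = h/(mλ)
v = (6.626 × 10^-34 J·s) / (1.67 × 10^-27 kg × 8.07 × 10^-12 m)
v = 4.92 × 10^4 m/s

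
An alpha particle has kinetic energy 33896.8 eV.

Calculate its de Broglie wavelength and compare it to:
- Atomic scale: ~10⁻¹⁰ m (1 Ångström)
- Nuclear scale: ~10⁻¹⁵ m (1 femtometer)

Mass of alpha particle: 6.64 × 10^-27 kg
λ = 7.80 × 10^-14 m, which is between nuclear and atomic scales.

Using λ = h/√(2mKE):

KE = 33896.8 eV = 5.431 × 10^-15 J

λ = h/√(2mKE)
λ = (6.626 × 10^-34 J·s) / √(2 × 6.64 × 10^-27 kg × 5.431 × 10^-15 J)
λ = 7.80 × 10^-14 m

Comparison:
- Atomic scale (10⁻¹⁰ m): λ is 0.00078× this size
- Nuclear scale (10⁻¹⁵ m): λ is 78× this size

The wavelength is between nuclear and atomic scales.

This wavelength is appropriate for probing atomic structure but too large for nuclear physics experiments.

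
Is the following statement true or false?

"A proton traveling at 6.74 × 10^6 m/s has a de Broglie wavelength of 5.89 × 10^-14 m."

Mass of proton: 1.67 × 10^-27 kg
True

The claim is correct.

Using λ = h/(mv):
λ = (6.626 × 10^-34 J·s) / (1.67 × 10^-27 kg × 6.74 × 10^6 m/s)
λ = 5.89 × 10^-14 m

This matches the claimed value.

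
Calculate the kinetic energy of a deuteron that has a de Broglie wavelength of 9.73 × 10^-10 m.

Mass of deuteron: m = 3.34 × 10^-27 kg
6.94 × 10^-23 J (or 4.33 × 10^-4 eV)

From λ = h/√(2mKE), we solve for KE:

λ² = h²/(2mKE)
KE = h²/(2mλ²)
KE = (6.626 × 10^-34 J·s)² / (2 × 3.34 × 10^-27 kg × (9.73 × 10^-10 m)²)
KE = 6.94 × 10^-23 J
KE = 4.33 × 10^-4 eV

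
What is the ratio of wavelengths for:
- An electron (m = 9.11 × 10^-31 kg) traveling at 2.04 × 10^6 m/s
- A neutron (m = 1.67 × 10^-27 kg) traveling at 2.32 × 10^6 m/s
λ₁/λ₂ = 2.08 × 10^3

Using λ = h/(mv):

λ₁ = h/(m₁v₁) = 3.57 × 10^-10 m
λ₂ = h/(m₂v₂) = 1.71 × 10^-13 m

Ratio λ₁/λ₂ = (m₂v₂)/(m₁v₁)
         = (1.67 × 10^-27 kg × 2.32 × 10^6 m/s) / (9.11 × 10^-31 kg × 2.04 × 10^6 m/s)
         = 2.08 × 10^3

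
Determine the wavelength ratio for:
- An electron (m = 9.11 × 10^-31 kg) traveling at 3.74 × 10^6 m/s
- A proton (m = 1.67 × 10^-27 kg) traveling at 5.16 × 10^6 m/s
λ₁/λ₂ = 2.53 × 10^3

Using λ = h/(mv):

λ₁ = h/(m₁v₁) = 1.94 × 10^-10 m
λ₂ = h/(m₂v₂) = 7.69 × 10^-14 m

Ratio λ₁/λ₂ = (m₂v₂)/(m₁v₁)
         = (1.67 × 10^-27 kg × 5.16 × 10^6 m/s) / (9.11 × 10^-31 kg × 3.74 × 10^6 m/s)
         = 2.53 × 10^3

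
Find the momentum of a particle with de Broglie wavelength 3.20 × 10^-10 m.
2.07 × 10^-24 kg·m/s

From the de Broglie relation λ = h/p, we solve for p:

p = h/λ
p = (6.626 × 10^-34 J·s) / (3.20 × 10^-10 m)
p = 2.07 × 10^-24 kg·m/s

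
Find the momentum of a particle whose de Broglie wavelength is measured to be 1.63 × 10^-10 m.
4.07 × 10^-24 kg·m/s

From the de Broglie relation λ = h/p, we solve for p:

p = h/λ
p = (6.626 × 10^-34 J·s) / (1.63 × 10^-10 m)
p = 4.07 × 10^-24 kg·m/s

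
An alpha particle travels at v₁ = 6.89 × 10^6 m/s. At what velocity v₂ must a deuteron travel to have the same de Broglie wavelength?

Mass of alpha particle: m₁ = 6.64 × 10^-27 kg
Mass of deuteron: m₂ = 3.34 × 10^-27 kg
v₂ = 1.37 × 10^7 m/s

For equal de Broglie wavelengths: λ₁ = λ₂

h/(m₁v₁) = h/(m₂v₂)
m₁v₁ = m₂v₂
v₂ = v₁ · (m₁/m₂)

v₂ = 6.89 × 10^6 m/s × (6.64 × 10^-27 kg / 3.34 × 10^-27 kg)
v₂ = 1.37 × 10^7 m/s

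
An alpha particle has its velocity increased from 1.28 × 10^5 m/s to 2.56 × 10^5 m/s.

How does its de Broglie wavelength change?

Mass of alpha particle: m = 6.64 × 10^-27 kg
The wavelength decreases by a factor of 2.

Using λ = h/(mv):

Initial wavelength: λ₁ = h/(mv₁) = 7.80 × 10^-13 m
Final wavelength: λ₂ = h/(mv₂) = 3.90 × 10^-13 m

Since λ ∝ 1/v, when velocity increases by a factor of 2, the wavelength decreases by a factor of 2.

λ₂/λ₁ = v₁/v₂ = 1/2

The wavelength decreases by a factor of 2.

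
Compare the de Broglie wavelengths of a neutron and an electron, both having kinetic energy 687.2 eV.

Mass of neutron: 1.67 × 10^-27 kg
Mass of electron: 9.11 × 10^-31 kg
The electron has the longer wavelength.

Using λ = h/√(2mKE):

For neutron: λ₁ = h/√(2m₁KE) = 1.09 × 10^-12 m
For electron: λ₂ = h/√(2m₂KE) = 4.68 × 10^-11 m

Since λ ∝ 1/√m at constant kinetic energy, the lighter particle has the longer wavelength.

The electron has the longer de Broglie wavelength.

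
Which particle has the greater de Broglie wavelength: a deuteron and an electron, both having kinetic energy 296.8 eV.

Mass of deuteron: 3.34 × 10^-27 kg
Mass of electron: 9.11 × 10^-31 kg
The electron has the longer wavelength.

Using λ = h/√(2mKE):

For deuteron: λ₁ = h/√(2m₁KE) = 1.18 × 10^-12 m
For electron: λ₂ = h/√(2m₂KE) = 7.12 × 10^-11 m

Since λ ∝ 1/√m at constant kinetic energy, the lighter particle has the longer wavelength.

The electron has the longer de Broglie wavelength.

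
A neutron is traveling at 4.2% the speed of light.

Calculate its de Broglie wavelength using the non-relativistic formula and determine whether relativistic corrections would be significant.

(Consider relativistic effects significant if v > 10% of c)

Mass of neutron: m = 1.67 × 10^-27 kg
No, relativistic corrections are not needed.

Using the non-relativistic de Broglie formula λ = h/(mv):

v = 4.2% × c = 1.259 × 10^7 m/s

λ = h/(mv)
λ = (6.626 × 10^-34 J·s) / (1.67 × 10^-27 kg × 1.259 × 10^7 m/s)
λ = 3.15 × 10^-14 m

Since v = 4.2% of c < 10% of c, relativistic corrections are NOT significant and this non-relativistic result is a good approximation.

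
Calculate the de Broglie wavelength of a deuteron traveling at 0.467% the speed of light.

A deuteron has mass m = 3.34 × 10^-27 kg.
1.42 × 10^-13 m

Using the de Broglie relation λ = h/(mv):

v = 0.467% × c = 1.400 × 10^6 m/s

λ = h/(mv)
λ = (6.626 × 10^-34 J·s) / (3.34 × 10^-27 kg × 1.400 × 10^6 m/s)
λ = 1.42 × 10^-13 m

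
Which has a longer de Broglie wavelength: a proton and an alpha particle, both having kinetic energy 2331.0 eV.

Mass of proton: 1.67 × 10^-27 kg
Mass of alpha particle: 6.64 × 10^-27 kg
The proton has the longer wavelength.

Using λ = h/√(2mKE):

For proton: λ₁ = h/√(2m₁KE) = 5.93 × 10^-13 m
For alpha particle: λ₂ = h/√(2m₂KE) = 2.98 × 10^-13 m

Since λ ∝ 1/√m at constant kinetic energy, the lighter particle has the longer wavelength.

The proton has the longer de Broglie wavelength.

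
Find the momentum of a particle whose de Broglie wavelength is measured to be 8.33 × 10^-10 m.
7.95 × 10^-25 kg·m/s

From the de Broglie relation λ = h/p, we solve for p:

p = h/λ
p = (6.626 × 10^-34 J·s) / (8.33 × 10^-10 m)
p = 7.95 × 10^-25 kg·m/s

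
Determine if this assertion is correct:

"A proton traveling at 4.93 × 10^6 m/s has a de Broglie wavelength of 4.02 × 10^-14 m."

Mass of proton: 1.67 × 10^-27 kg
False

The claim is incorrect.

Using λ = h/(mv):
λ = (6.626 × 10^-34 J·s) / (1.67 × 10^-27 kg × 4.93 × 10^6 m/s)
λ = 8.05 × 10^-14 m

The actual wavelength differs from the claimed 4.02 × 10^-14 m.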